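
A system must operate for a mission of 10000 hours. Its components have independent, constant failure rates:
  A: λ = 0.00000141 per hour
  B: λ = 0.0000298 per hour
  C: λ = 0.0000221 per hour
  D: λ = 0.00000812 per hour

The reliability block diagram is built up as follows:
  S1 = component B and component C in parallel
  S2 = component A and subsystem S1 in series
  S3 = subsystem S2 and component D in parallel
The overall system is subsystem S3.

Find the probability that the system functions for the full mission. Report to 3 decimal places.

R(A) = exp(−0.00000141 × 10000) = 0.98600
R(B) = exp(−0.0000298 × 10000) = 0.74230
R(C) = exp(−0.0000221 × 10000) = 0.80172
R(D) = exp(−0.00000812 × 10000) = 0.92201
Parallel (B and C): 1 − (1 − 0.74230)(1 − 0.80172) = 0.94890
Series (A and [0.94890]): 0.98600 × 0.94890 = 0.93562
Parallel ([0.93562] and D): 1 − (1 − 0.93562)(1 − 0.92201) = 0.995

0.995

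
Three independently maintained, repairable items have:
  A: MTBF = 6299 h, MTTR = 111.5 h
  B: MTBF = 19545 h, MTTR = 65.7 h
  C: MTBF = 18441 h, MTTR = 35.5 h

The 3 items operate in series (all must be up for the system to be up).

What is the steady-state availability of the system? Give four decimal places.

0.9774

A(A) = MTBF/(MTBF+MTTR) = 6299/(6299+111.5) = 0.982607
A(B) = MTBF/(MTBF+MTTR) = 19545/(19545+65.7) = 0.996650
A(C) = MTBF/(MTBF+MTTR) = 18441/(18441+35.5) = 0.998079
Series availability: 0.982607 × 0.996650 × 0.998079 = 0.9774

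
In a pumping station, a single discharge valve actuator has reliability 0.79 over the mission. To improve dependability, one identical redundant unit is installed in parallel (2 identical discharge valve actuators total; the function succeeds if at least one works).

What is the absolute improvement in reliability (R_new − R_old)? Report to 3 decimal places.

0.166

R_before = 0.79
R_after = 1 − (1 − 0.79)^2 = 0.956
ΔR = 0.956 − 0.79 = 0.166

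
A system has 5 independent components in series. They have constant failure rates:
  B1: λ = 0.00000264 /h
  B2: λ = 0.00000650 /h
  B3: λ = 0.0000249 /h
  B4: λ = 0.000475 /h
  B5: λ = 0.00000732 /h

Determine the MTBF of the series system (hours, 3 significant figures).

Series of exponential components: λ_sys = Σ λ_i
λ_sys = 0.00000264 + 0.00000650 + 0.0000249 + 0.000475 + 0.00000732 = 5.1636e-04 /h
MTBF = 1 / λ_sys = 1940 h

1940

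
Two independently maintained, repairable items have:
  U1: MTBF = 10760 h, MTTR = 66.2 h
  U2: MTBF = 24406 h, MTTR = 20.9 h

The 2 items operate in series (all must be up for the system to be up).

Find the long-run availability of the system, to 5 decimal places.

A(U1) = MTBF/(MTBF+MTTR) = 10760/(10760+66.2) = 0.993885
A(U2) = MTBF/(MTBF+MTTR) = 24406/(24406+20.9) = 0.999144
Series availability: 0.993885 × 0.999144 = 0.99303

0.99303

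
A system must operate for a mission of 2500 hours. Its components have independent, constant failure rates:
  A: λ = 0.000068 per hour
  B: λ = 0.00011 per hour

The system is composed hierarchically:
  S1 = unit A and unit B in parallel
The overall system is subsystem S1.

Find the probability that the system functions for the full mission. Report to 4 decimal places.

R(A) = exp(−0.000068 × 2500) = 0.843665
R(B) = exp(−0.00011 × 2500) = 0.759572
Parallel (A and B): 1 − (1 − 0.843665)(1 − 0.759572) = 0.9624

0.9624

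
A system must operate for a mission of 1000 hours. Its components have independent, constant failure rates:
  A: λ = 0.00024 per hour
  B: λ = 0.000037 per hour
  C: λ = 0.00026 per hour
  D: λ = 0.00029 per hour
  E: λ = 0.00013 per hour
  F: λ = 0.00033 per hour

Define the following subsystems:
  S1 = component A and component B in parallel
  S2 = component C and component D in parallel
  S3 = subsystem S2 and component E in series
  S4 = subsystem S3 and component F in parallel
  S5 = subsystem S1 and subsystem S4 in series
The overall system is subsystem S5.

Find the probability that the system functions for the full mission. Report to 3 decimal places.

R(A) = exp(−0.00024 × 1000) = 0.78663
R(B) = exp(−0.000037 × 1000) = 0.96368
R(C) = exp(−0.00026 × 1000) = 0.77105
R(D) = exp(−0.00029 × 1000) = 0.74826
R(E) = exp(−0.00013 × 1000) = 0.87810
R(F) = exp(−0.00033 × 1000) = 0.71892
Parallel (A and B): 1 − (1 − 0.78663)(1 − 0.96368) = 0.99225
Parallel (C and D): 1 − (1 − 0.77105)(1 − 0.74826) = 0.94236
Series ([0.94236] and E): 0.94236 × 0.87810 = 0.82749
Parallel ([0.82749] and F): 1 − (1 − 0.82749)(1 − 0.71892) = 0.95151
Series ([0.99225] and [0.95151]): 0.99225 × 0.95151 = 0.944

0.944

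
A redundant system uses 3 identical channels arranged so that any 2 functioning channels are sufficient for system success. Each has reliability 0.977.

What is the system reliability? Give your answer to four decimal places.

0.9984

R = Σ_{i=2}^{3} C(3,i) p^i (1−p)^{3−i} with p = 0.977
C(3,2)·0.977^2·0.023^1 = 0.065863
C(3,3)·0.977^3·0.023^0 = 0.932575
Sum = 0.9984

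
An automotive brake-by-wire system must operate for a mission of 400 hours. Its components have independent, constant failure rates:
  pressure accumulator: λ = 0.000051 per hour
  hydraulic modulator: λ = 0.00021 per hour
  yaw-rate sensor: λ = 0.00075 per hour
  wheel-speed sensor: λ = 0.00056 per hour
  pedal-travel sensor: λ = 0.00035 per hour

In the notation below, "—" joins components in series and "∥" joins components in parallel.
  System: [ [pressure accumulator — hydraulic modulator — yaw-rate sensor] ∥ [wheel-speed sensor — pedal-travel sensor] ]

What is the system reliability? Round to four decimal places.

R(pressure accumulator) = exp(−0.000051 × 400) = 0.979807
R(hydraulic modulator) = exp(−0.00021 × 400) = 0.919431
R(yaw-rate sensor) = exp(−0.00075 × 400) = 0.740818
R(wheel-speed sensor) = exp(−0.00056 × 400) = 0.799315
R(pedal-travel sensor) = exp(−0.00035 × 400) = 0.869358
Series (pressure accumulator, hydraulic modulator, and yaw-rate sensor): 0.979807 × 0.919431 × 0.740818 = 0.667377
Series (wheel-speed sensor and pedal-travel sensor): 0.799315 × 0.869358 = 0.694891
Parallel ([0.667377] and [0.694891]): 1 − (1 − 0.667377)(1 − 0.694891) = 0.8985

0.8985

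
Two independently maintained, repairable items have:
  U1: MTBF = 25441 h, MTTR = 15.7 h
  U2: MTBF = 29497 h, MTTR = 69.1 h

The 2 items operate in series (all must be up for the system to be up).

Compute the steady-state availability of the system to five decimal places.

A(U1) = MTBF/(MTBF+MTTR) = 25441/(25441+15.7) = 0.999383
A(U2) = MTBF/(MTBF+MTTR) = 29497/(29497+69.1) = 0.997663
Series availability: 0.999383 × 0.997663 = 0.99705

0.99705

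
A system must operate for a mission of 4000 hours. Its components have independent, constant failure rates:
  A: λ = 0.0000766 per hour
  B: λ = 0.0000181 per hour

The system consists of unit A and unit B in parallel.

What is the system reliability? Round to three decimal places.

0.982

R(A) = exp(−0.0000766 × 4000) = 0.73609
R(B) = exp(−0.0000181 × 4000) = 0.93016
Parallel (A and B): 1 − (1 − 0.73609)(1 − 0.93016) = 0.982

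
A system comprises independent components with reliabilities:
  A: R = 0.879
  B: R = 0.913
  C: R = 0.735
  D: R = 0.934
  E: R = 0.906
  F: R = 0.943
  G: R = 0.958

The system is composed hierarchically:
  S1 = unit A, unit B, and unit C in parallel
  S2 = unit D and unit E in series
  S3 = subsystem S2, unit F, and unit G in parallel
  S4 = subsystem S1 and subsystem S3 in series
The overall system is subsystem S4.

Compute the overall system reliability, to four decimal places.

Parallel (A, B, and C): 1 − (1 − 0.879000)(1 − 0.913000)(1 − 0.735000) = 0.997210
Series (D and E): 0.934000 × 0.906000 = 0.846204
Parallel ([0.846204], F, and G): 1 − (1 − 0.846204)(1 − 0.943000)(1 − 0.958000) = 0.999632
Series ([0.997210] and [0.999632]): 0.997210 × 0.999632 = 0.9968

0.9968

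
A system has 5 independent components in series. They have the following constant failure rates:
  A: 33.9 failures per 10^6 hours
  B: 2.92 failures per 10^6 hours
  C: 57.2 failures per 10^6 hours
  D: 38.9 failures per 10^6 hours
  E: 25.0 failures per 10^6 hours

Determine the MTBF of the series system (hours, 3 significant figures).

6330

Series of exponential components: λ_sys = Σ λ_i
λ_sys = 0.0000339 + 0.00000292 + 0.0000572 + 0.0000389 + 0.0000250 = 1.5792e-04 /h
MTBF = 1 / λ_sys = 6330 h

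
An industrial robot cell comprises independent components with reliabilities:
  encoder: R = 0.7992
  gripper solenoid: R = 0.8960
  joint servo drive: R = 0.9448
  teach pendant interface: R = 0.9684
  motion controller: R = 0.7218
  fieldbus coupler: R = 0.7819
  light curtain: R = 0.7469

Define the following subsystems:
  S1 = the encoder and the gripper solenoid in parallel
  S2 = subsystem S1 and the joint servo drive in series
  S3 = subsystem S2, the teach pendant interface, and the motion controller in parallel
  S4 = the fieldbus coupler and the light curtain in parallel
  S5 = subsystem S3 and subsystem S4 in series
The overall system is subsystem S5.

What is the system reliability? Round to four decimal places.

0.9442

Parallel (encoder and gripper solenoid): 1 − (1 − 0.799200)(1 − 0.896000) = 0.979117
Series ([0.979117] and joint servo drive): 0.979117 × 0.944800 = 0.925070
Parallel ([0.925070], teach pendant interface, and motion controller): 1 − (1 − 0.925070)(1 − 0.968400)(1 − 0.721800) = 0.999341
Parallel (fieldbus coupler and light curtain): 1 − (1 − 0.781900)(1 − 0.746900) = 0.944799
Series ([0.999341] and [0.944799]): 0.999341 × 0.944799 = 0.9442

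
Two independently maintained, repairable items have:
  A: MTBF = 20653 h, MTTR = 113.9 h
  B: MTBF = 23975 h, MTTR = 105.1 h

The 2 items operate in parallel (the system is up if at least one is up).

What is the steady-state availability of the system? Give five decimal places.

0.99998

A(A) = MTBF/(MTBF+MTTR) = 20653/(20653+113.9) = 0.994515
A(B) = MTBF/(MTBF+MTTR) = 23975/(23975+105.1) = 0.995635
Parallel availability: 1 − (1 − 0.994515)(1 − 0.995635) = 0.99998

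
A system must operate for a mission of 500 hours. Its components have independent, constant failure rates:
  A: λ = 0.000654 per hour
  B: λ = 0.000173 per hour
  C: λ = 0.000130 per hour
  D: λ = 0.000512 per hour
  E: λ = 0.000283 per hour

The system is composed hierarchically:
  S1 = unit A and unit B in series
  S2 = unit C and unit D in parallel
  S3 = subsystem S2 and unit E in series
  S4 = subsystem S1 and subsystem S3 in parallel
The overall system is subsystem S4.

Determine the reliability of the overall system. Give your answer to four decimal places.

R(A) = exp(−0.000654 × 500) = 0.721084
R(B) = exp(−0.000173 × 500) = 0.917136
R(C) = exp(−0.000130 × 500) = 0.937067
R(D) = exp(−0.000512 × 500) = 0.774142
R(E) = exp(−0.000283 × 500) = 0.868055
Series (A and B): 0.721084 × 0.917136 = 0.661332
Parallel (C and D): 1 − (1 − 0.937067)(1 − 0.774142) = 0.985786
Series ([0.985786] and E): 0.985786 × 0.868055 = 0.855716
Parallel ([0.661332] and [0.855716]): 1 − (1 − 0.661332)(1 − 0.855716) = 0.9511

0.9511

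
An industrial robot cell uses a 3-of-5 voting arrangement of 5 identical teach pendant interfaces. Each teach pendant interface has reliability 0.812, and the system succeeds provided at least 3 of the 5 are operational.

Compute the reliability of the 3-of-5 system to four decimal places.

0.9509

R = Σ_{i=3}^{5} C(5,i) p^i (1−p)^{5−i} with p = 0.812
C(5,3)·0.812^3·0.188^2 = 0.189227
C(5,4)·0.812^4·0.188^1 = 0.408650
C(5,5)·0.812^5·0.188^0 = 0.353004
Sum = 0.9509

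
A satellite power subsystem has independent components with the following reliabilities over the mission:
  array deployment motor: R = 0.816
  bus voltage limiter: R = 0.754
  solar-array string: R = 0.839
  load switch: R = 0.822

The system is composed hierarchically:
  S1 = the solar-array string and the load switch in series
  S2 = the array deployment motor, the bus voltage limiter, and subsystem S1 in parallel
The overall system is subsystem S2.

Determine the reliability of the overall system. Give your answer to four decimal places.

Series (solar-array string and load switch): 0.839000 × 0.822000 = 0.689658
Parallel (array deployment motor, bus voltage limiter, and [0.689658]): 1 − (1 − 0.816000)(1 − 0.754000)(1 − 0.689658) = 0.9860

0.9860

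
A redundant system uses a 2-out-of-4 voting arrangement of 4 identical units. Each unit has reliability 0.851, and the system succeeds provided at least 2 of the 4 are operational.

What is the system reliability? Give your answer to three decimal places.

R = Σ_{i=2}^{4} C(4,i) p^i (1−p)^{4−i} with p = 0.851
C(4,2)·0.851^2·0.149^2 = 0.09647
C(4,3)·0.851^3·0.149^1 = 0.36731
C(4,4)·0.851^4·0.149^0 = 0.52447
Sum = 0.988

0.988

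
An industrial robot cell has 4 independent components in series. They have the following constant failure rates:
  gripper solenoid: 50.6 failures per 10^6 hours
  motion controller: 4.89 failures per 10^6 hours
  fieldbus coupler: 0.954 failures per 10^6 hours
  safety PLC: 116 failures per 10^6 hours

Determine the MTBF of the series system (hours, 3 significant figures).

Series of exponential components: λ_sys = Σ λ_i
λ_sys = 0.0000506 + 0.00000489 + 0.000000954 + 0.000116 = 1.7244e-04 /h
MTBF = 1 / λ_sys = 5800 h

5800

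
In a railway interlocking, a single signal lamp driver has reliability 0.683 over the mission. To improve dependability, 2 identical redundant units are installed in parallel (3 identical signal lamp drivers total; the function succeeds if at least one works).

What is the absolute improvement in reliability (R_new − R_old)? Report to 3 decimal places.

0.285

R_before = 0.683
R_after = 1 − (1 − 0.683)^3 = 0.968
ΔR = 0.968 − 0.683 = 0.285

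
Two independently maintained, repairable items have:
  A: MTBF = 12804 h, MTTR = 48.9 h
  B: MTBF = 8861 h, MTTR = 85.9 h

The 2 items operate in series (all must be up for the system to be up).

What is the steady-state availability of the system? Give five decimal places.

0.98663

A(A) = MTBF/(MTBF+MTTR) = 12804/(12804+48.9) = 0.996195
A(B) = MTBF/(MTBF+MTTR) = 8861/(8861+85.9) = 0.990399
Series availability: 0.996195 × 0.990399 = 0.98663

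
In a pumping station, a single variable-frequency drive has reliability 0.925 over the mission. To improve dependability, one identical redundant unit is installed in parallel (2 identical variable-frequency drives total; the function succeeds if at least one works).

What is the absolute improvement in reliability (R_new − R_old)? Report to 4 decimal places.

0.0694

R_before = 0.925
R_after = 1 − (1 − 0.925)^2 = 0.9944
ΔR = 0.9944 − 0.925 = 0.0694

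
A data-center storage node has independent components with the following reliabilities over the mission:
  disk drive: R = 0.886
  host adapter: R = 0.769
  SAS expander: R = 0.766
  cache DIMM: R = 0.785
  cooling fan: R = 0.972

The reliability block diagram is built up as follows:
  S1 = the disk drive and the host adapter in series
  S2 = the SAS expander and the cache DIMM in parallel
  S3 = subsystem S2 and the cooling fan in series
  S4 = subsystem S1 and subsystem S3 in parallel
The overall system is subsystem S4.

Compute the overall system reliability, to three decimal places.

Series (disk drive and host adapter): 0.88600 × 0.76900 = 0.68133
Parallel (SAS expander and cache DIMM): 1 − (1 − 0.76600)(1 − 0.78500) = 0.94969
Series ([0.94969] and cooling fan): 0.94969 × 0.97200 = 0.92310
Parallel ([0.68133] and [0.92310]): 1 − (1 − 0.68133)(1 − 0.92310) = 0.975

0.975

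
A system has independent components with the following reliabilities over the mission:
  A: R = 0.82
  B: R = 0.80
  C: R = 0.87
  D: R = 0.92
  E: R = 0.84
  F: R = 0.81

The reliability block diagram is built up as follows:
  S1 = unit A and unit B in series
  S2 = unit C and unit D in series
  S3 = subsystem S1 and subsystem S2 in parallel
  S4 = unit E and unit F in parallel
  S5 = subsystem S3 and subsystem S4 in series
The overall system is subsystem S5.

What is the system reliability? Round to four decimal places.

0.9030

Series (A and B): 0.820000 × 0.800000 = 0.656000
Series (C and D): 0.870000 × 0.920000 = 0.800400
Parallel ([0.656000] and [0.800400]): 1 − (1 − 0.656000)(1 − 0.800400) = 0.931338
Parallel (E and F): 1 − (1 − 0.840000)(1 − 0.810000) = 0.969600
Series ([0.931338] and [0.969600]): 0.931338 × 0.969600 = 0.9030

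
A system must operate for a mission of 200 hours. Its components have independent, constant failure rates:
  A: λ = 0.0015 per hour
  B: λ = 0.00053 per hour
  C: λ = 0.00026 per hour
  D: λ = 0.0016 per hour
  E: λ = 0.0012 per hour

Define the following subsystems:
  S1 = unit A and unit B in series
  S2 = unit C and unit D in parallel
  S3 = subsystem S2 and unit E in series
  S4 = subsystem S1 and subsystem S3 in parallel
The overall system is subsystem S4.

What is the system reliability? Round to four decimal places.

R(A) = exp(−0.0015 × 200) = 0.740818
R(B) = exp(−0.00053 × 200) = 0.899425
R(C) = exp(−0.00026 × 200) = 0.949329
R(D) = exp(−0.0016 × 200) = 0.726149
R(E) = exp(−0.0012 × 200) = 0.786628
Series (A and B): 0.740818 × 0.899425 = 0.666310
Parallel (C and D): 1 − (1 − 0.949329)(1 − 0.726149) = 0.986124
Series ([0.986124] and E): 0.986124 × 0.786628 = 0.775713
Parallel ([0.666310] and [0.775713]): 1 − (1 − 0.666310)(1 − 0.775713) = 0.9252

0.9252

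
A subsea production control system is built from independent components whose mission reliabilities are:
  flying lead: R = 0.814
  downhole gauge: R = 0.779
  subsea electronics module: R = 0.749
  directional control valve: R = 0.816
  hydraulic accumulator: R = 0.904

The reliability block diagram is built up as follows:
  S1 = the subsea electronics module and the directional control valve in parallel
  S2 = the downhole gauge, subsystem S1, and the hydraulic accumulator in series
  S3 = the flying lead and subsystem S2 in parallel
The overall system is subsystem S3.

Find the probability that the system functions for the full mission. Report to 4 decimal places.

0.9389

Parallel (subsea electronics module and directional control valve): 1 − (1 − 0.749000)(1 − 0.816000) = 0.953816
Series (downhole gauge, [0.953816], and hydraulic accumulator): 0.779000 × 0.953816 × 0.904000 = 0.671692
Parallel (flying lead and [0.671692]): 1 − (1 − 0.814000)(1 − 0.671692) = 0.9389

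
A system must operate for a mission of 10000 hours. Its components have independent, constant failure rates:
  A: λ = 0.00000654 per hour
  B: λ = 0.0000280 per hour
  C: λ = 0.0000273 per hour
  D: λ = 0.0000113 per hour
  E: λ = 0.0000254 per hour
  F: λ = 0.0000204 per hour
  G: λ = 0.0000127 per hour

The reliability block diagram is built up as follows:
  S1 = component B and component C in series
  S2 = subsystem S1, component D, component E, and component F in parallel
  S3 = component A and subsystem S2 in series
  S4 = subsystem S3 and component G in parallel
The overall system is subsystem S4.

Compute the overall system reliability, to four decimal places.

0.9922

R(A) = exp(−0.00000654 × 10000) = 0.936693
R(B) = exp(−0.0000280 × 10000) = 0.755784
R(C) = exp(−0.0000273 × 10000) = 0.761093
R(D) = exp(−0.0000113 × 10000) = 0.893151
R(E) = exp(−0.0000254 × 10000) = 0.775692
R(F) = exp(−0.0000204 × 10000) = 0.815462
R(G) = exp(−0.0000127 × 10000) = 0.880734
Series (B and C): 0.755784 × 0.761093 = 0.575222
Parallel ([0.575222], D, E, and F): 1 − (1 − 0.575222)(1 − 0.893151)(1 − 0.775692)(1 − 0.815462) = 0.998121
Series (A and [0.998121]): 0.936693 × 0.998121 = 0.934933
Parallel ([0.934933] and G): 1 − (1 − 0.934933)(1 − 0.880734) = 0.9922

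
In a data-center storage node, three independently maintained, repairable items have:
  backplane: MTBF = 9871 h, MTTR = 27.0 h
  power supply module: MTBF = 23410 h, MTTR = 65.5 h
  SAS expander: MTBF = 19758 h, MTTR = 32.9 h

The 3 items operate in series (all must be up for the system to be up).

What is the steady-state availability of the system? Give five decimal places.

0.99284

A(backplane) = MTBF/(MTBF+MTTR) = 9871/(9871+27.0) = 0.997272
A(power supply module) = MTBF/(MTBF+MTTR) = 23410/(23410+65.5) = 0.997210
A(SAS expander) = MTBF/(MTBF+MTTR) = 19758/(19758+32.9) = 0.998338
Series availability: 0.997272 × 0.997210 × 0.998338 = 0.99284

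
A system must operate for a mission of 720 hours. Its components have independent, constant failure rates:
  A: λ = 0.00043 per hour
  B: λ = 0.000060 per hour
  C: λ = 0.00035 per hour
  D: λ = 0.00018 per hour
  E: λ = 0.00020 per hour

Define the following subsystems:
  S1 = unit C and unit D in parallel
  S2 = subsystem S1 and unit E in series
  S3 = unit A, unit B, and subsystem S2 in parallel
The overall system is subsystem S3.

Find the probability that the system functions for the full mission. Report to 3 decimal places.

R(A) = exp(−0.00043 × 720) = 0.73374
R(B) = exp(−0.000060 × 720) = 0.95772
R(C) = exp(−0.00035 × 720) = 0.77724
R(D) = exp(−0.00018 × 720) = 0.87845
R(E) = exp(−0.00020 × 720) = 0.86589
Parallel (C and D): 1 − (1 − 0.77724)(1 − 0.87845) = 0.97292
Series ([0.97292] and E): 0.97292 × 0.86589 = 0.84244
Parallel (A, B, and [0.84244]): 1 − (1 − 0.73374)(1 − 0.95772)(1 − 0.84244) = 0.998

0.998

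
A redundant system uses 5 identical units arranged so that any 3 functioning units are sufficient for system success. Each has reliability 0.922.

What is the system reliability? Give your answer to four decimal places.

0.9958

R = Σ_{i=3}^{5} C(5,i) p^i (1−p)^{5−i} with p = 0.922
C(5,3)·0.922^3·0.078^2 = 0.047685
C(5,4)·0.922^4·0.078^1 = 0.281831
C(5,5)·0.922^5·0.078^0 = 0.666277
Sum = 0.9958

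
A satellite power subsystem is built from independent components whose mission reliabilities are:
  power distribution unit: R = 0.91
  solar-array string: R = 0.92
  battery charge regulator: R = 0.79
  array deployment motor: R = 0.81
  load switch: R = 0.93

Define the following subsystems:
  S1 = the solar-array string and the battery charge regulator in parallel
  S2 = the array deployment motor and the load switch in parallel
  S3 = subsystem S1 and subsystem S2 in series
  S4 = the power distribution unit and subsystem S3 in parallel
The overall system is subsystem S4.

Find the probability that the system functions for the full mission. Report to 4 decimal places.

Parallel (solar-array string and battery charge regulator): 1 − (1 − 0.920000)(1 − 0.790000) = 0.983200
Parallel (array deployment motor and load switch): 1 − (1 − 0.810000)(1 − 0.930000) = 0.986700
Series ([0.983200] and [0.986700]): 0.983200 × 0.986700 = 0.970123
Parallel (power distribution unit and [0.970123]): 1 − (1 − 0.910000)(1 − 0.970123) = 0.9973

0.9973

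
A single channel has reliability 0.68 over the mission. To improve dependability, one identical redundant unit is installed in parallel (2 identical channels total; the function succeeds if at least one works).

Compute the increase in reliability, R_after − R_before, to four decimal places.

R_before = 0.68
R_after = 1 − (1 − 0.68)^2 = 0.8976
ΔR = 0.8976 − 0.68 = 0.2176

0.2176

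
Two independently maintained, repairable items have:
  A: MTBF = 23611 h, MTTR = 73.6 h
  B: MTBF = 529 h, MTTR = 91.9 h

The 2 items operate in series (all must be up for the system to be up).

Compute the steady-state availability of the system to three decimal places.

0.849

A(A) = MTBF/(MTBF+MTTR) = 23611/(23611+73.6) = 0.996892
A(B) = MTBF/(MTBF+MTTR) = 529/(529+91.9) = 0.851989
Series availability: 0.996892 × 0.851989 = 0.849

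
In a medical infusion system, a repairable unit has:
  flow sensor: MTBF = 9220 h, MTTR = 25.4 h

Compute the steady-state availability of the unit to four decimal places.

A(flow sensor) = MTBF/(MTBF+MTTR) = 9220/(9220+25.4) = 0.9973

0.9973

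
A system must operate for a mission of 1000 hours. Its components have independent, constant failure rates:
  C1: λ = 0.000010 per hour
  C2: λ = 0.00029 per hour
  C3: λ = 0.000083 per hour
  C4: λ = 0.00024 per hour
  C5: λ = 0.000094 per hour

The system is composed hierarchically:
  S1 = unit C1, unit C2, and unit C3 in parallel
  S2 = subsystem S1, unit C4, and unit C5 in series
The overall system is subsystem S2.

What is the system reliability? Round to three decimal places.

0.716

R(C1) = exp(−0.000010 × 1000) = 0.99005
R(C2) = exp(−0.00029 × 1000) = 0.74826
R(C3) = exp(−0.000083 × 1000) = 0.92035
R(C4) = exp(−0.00024 × 1000) = 0.78663
R(C5) = exp(−0.000094 × 1000) = 0.91028
Parallel (C1, C2, and C3): 1 − (1 − 0.99005)(1 − 0.74826)(1 − 0.92035) = 0.99980
Series ([0.99980], C4, and C5): 0.99980 × 0.78663 × 0.91028 = 0.716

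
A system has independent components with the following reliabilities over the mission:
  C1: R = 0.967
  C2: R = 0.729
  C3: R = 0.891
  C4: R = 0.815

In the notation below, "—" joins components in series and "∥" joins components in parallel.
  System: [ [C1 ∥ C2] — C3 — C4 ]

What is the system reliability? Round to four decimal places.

0.7197

Parallel (C1 and C2): 1 − (1 − 0.967000)(1 − 0.729000) = 0.991057
Series ([0.991057], C3, and C4): 0.991057 × 0.891000 × 0.815000 = 0.7197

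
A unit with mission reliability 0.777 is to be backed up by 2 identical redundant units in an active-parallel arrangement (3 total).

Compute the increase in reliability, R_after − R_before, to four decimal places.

0.2119

R_before = 0.777
R_after = 1 − (1 − 0.777)^3 = 0.9889
ΔR = 0.9889 − 0.777 = 0.2119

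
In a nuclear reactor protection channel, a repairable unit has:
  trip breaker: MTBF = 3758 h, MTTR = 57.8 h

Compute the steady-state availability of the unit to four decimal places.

0.9849

A(trip breaker) = MTBF/(MTBF+MTTR) = 3758/(3758+57.8) = 0.9849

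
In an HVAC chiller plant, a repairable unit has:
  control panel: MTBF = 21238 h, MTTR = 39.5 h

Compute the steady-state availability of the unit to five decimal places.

A(control panel) = MTBF/(MTBF+MTTR) = 21238/(21238+39.5) = 0.99814

0.99814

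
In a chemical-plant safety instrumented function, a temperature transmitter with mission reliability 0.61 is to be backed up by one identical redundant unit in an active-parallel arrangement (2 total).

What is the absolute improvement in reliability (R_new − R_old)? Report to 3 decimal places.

0.238

R_before = 0.61
R_after = 1 − (1 − 0.61)^2 = 0.848
ΔR = 0.848 − 0.61 = 0.238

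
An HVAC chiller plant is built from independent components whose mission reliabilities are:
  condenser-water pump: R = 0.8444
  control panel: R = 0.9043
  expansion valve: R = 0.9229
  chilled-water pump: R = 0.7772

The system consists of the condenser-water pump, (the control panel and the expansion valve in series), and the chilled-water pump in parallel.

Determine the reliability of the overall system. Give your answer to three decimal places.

0.994

Series (control panel and expansion valve): 0.90430 × 0.92290 = 0.83458
Parallel (condenser-water pump, [0.83458], and chilled-water pump): 1 − (1 − 0.84440)(1 − 0.83458)(1 − 0.77720) = 0.994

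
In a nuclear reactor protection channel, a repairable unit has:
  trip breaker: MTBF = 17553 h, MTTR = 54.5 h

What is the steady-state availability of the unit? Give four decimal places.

A(trip breaker) = MTBF/(MTBF+MTTR) = 17553/(17553+54.5) = 0.9969

0.9969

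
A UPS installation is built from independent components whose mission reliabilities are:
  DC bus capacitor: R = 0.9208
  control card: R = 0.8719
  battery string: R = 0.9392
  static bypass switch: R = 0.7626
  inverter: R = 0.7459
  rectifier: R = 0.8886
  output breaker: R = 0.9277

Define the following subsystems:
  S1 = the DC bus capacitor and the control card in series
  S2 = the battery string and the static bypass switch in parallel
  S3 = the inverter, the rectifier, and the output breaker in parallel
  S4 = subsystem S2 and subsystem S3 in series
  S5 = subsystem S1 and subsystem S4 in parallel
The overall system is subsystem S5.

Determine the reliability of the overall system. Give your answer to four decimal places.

Series (DC bus capacitor and control card): 0.920800 × 0.871900 = 0.802846
Parallel (battery string and static bypass switch): 1 − (1 − 0.939200)(1 − 0.762600) = 0.985566
Parallel (inverter, rectifier, and output breaker): 1 − (1 − 0.745900)(1 − 0.888600)(1 − 0.927700) = 0.997953
Series ([0.985566] and [0.997953]): 0.985566 × 0.997953 = 0.983549
Parallel ([0.802846] and [0.983549]): 1 − (1 − 0.802846)(1 − 0.983549) = 0.9968

0.9968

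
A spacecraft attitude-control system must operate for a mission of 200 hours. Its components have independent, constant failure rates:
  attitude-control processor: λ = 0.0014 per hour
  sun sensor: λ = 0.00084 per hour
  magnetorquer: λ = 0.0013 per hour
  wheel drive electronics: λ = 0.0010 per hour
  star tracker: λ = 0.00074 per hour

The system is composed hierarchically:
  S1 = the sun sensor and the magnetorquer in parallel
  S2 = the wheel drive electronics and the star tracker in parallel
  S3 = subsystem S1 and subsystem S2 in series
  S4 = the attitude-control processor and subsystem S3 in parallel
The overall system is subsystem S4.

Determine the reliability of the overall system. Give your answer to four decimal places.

0.9855

R(attitude-control processor) = exp(−0.0014 × 200) = 0.755784
R(sun sensor) = exp(−0.00084 × 200) = 0.845354
R(magnetorquer) = exp(−0.0013 × 200) = 0.771052
R(wheel drive electronics) = exp(−0.0010 × 200) = 0.818731
R(star tracker) = exp(−0.00074 × 200) = 0.862431
Parallel (sun sensor and magnetorquer): 1 − (1 − 0.845354)(1 − 0.771052) = 0.964594
Parallel (wheel drive electronics and star tracker): 1 − (1 − 0.818731)(1 − 0.862431) = 0.975063
Series ([0.964594] and [0.975063]): 0.964594 × 0.975063 = 0.940540
Parallel (attitude-control processor and [0.940540]): 1 − (1 − 0.755784)(1 − 0.940540) = 0.9855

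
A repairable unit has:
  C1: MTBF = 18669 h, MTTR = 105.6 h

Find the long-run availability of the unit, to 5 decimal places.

0.99438

A(C1) = MTBF/(MTBF+MTTR) = 18669/(18669+105.6) = 0.99438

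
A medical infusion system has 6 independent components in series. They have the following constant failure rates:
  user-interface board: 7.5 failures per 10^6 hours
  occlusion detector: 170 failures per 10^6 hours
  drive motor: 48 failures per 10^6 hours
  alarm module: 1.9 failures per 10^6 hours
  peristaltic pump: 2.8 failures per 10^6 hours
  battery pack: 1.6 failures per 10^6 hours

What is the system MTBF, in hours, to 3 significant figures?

Series of exponential components: λ_sys = Σ λ_i
λ_sys = 0.0000075 + 0.00017 + 0.000048 + 0.0000019 + 0.0000028 + 0.0000016 = 2.3180e-04 /h
MTBF = 1 / λ_sys = 4310 h

4310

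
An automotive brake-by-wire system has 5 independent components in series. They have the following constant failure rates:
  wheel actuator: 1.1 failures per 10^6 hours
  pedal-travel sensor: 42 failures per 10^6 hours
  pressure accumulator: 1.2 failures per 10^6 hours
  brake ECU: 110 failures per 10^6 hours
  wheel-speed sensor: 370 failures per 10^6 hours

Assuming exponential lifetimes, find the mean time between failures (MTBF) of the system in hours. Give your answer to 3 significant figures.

1910

Series of exponential components: λ_sys = Σ λ_i
λ_sys = 0.0000011 + 0.000042 + 0.0000012 + 0.00011 + 0.00037 = 5.2430e-04 /h
MTBF = 1 / λ_sys = 1910 h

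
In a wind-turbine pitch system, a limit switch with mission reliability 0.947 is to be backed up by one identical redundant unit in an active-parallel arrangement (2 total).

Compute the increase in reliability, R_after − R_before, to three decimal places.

0.050

R_before = 0.947
R_after = 1 − (1 − 0.947)^2 = 0.997
ΔR = 0.997 − 0.947 = 0.050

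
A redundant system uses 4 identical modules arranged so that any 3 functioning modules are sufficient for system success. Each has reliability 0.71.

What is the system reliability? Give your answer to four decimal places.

0.6693

R = Σ_{i=3}^{4} C(4,i) p^i (1−p)^{4−i} with p = 0.71
C(4,3)·0.71^3·0.29^1 = 0.415177
C(4,4)·0.71^4·0.29^0 = 0.254117
Sum = 0.6693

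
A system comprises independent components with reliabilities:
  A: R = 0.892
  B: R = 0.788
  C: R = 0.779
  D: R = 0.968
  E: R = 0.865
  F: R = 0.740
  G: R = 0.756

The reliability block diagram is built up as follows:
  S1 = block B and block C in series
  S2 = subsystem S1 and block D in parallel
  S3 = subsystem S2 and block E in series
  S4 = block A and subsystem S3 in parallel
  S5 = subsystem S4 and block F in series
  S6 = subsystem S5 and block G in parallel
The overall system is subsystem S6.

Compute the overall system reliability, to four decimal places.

0.9337

Series (B and C): 0.788000 × 0.779000 = 0.613852
Parallel ([0.613852] and D): 1 − (1 − 0.613852)(1 − 0.968000) = 0.987643
Series ([0.987643] and E): 0.987643 × 0.865000 = 0.854311
Parallel (A and [0.854311]): 1 − (1 − 0.892000)(1 − 0.854311) = 0.984266
Series ([0.984266] and F): 0.984266 × 0.740000 = 0.728357
Parallel ([0.728357] and G): 1 − (1 − 0.728357)(1 − 0.756000) = 0.9337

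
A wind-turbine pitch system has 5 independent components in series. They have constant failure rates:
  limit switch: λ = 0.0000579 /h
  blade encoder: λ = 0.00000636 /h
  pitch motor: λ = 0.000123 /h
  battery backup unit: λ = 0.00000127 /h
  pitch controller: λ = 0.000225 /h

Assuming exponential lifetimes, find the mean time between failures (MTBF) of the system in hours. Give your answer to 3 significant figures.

Series of exponential components: λ_sys = Σ λ_i
λ_sys = 0.0000579 + 0.00000636 + 0.000123 + 0.00000127 + 0.000225 = 4.1353e-04 /h
MTBF = 1 / λ_sys = 2420 h

2420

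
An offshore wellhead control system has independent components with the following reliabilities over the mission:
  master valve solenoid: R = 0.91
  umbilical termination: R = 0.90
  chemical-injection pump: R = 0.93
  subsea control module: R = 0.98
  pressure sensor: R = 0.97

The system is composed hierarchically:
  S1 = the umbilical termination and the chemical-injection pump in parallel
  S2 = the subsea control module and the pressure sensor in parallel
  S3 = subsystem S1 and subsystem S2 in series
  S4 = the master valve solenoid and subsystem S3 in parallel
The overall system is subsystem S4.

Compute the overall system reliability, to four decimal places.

Parallel (umbilical termination and chemical-injection pump): 1 − (1 − 0.900000)(1 − 0.930000) = 0.993000
Parallel (subsea control module and pressure sensor): 1 − (1 − 0.980000)(1 − 0.970000) = 0.999400
Series ([0.993000] and [0.999400]): 0.993000 × 0.999400 = 0.992404
Parallel (master valve solenoid and [0.992404]): 1 − (1 − 0.910000)(1 − 0.992404) = 0.9993

0.9993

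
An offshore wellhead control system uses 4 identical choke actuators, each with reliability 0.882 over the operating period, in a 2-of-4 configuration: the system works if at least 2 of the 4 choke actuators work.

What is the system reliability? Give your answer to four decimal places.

0.9940

R = Σ_{i=2}^{4} C(4,i) p^i (1−p)^{4−i} with p = 0.882
C(4,2)·0.882^2·0.118^2 = 0.064991
C(4,3)·0.882^3·0.118^1 = 0.323853
C(4,4)·0.882^4·0.118^0 = 0.605166
Sum = 0.9940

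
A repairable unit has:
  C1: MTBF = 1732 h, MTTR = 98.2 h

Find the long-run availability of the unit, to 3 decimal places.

A(C1) = MTBF/(MTBF+MTTR) = 1732/(1732+98.2) = 0.946

0.946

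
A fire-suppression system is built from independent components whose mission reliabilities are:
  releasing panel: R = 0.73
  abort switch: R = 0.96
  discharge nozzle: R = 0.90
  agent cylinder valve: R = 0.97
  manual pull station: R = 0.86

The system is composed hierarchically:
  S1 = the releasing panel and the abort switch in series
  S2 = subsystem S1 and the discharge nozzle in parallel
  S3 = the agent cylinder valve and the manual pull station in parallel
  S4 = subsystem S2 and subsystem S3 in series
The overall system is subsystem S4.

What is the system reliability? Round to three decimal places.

Series (releasing panel and abort switch): 0.73000 × 0.96000 = 0.70080
Parallel ([0.70080] and discharge nozzle): 1 − (1 − 0.70080)(1 − 0.90000) = 0.97008
Parallel (agent cylinder valve and manual pull station): 1 − (1 − 0.97000)(1 − 0.86000) = 0.99580
Series ([0.97008] and [0.99580]): 0.97008 × 0.99580 = 0.966

0.966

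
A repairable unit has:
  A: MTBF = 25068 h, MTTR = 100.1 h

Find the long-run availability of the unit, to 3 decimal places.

0.996

A(A) = MTBF/(MTBF+MTTR) = 25068/(25068+100.1) = 0.996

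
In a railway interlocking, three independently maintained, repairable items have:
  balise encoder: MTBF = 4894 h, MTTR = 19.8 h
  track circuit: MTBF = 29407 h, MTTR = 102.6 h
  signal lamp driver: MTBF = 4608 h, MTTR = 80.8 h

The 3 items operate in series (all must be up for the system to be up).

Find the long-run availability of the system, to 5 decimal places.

A(balise encoder) = MTBF/(MTBF+MTTR) = 4894/(4894+19.8) = 0.995971
A(track circuit) = MTBF/(MTBF+MTTR) = 29407/(29407+102.6) = 0.996523
A(signal lamp driver) = MTBF/(MTBF+MTTR) = 4608/(4608+80.8) = 0.982767
Series availability: 0.995971 × 0.996523 × 0.982767 = 0.97540

0.97540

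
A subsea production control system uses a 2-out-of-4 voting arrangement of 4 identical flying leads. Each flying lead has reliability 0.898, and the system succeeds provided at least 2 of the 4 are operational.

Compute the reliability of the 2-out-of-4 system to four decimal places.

R = Σ_{i=2}^{4} C(4,i) p^i (1−p)^{4−i} with p = 0.898
C(4,2)·0.898^2·0.102^2 = 0.050339
C(4,3)·0.898^3·0.102^1 = 0.295454
C(4,4)·0.898^4·0.102^0 = 0.650287
Sum = 0.9961

0.9961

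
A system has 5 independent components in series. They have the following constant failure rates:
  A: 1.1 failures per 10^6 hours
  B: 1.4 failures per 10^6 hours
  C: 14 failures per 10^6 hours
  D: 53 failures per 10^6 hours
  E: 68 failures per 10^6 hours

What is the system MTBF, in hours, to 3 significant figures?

Series of exponential components: λ_sys = Σ λ_i
λ_sys = 0.0000011 + 0.0000014 + 0.000014 + 0.000053 + 0.000068 = 1.3750e-04 /h
MTBF = 1 / λ_sys = 7270 h

7270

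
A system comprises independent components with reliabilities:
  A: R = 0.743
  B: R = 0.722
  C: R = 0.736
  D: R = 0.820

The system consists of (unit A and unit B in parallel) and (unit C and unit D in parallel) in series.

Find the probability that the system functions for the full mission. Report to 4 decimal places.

0.8844

Parallel (A and B): 1 − (1 − 0.743000)(1 − 0.722000) = 0.928554
Parallel (C and D): 1 − (1 − 0.736000)(1 − 0.820000) = 0.952480
Series ([0.928554] and [0.952480]): 0.928554 × 0.952480 = 0.8844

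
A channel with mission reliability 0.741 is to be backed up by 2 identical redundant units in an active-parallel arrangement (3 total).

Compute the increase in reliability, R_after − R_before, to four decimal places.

R_before = 0.741
R_after = 1 − (1 − 0.741)^3 = 0.9826
ΔR = 0.9826 − 0.741 = 0.2416

0.2416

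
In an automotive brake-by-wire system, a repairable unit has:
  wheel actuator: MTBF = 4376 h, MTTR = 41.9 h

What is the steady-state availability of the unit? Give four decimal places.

0.9905

A(wheel actuator) = MTBF/(MTBF+MTTR) = 4376/(4376+41.9) = 0.9905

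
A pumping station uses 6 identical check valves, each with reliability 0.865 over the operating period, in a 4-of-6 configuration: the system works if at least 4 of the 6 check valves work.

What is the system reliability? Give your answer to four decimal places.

R = Σ_{i=4}^{6} C(6,i) p^i (1−p)^{6−i} with p = 0.865
C(6,4)·0.865^4·0.135^2 = 0.153046
C(6,5)·0.865^5·0.135^1 = 0.392252
C(6,6)·0.865^6·0.135^0 = 0.418887
Sum = 0.9642

0.9642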